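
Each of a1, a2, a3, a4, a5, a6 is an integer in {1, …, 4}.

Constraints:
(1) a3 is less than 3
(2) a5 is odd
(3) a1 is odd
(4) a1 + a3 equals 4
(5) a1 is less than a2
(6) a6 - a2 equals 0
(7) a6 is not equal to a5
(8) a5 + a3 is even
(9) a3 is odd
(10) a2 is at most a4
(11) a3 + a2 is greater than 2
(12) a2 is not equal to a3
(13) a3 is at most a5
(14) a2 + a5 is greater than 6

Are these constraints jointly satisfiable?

Satisfiable

Setting (a1, a2, a3, a4, a5, a6) = (3, 4, 1, 4, 3, 4) satisfies everything: constraint 4: a1 + a3 = 4; constraint 6: a6 - a2 = 0; constraint 11: a3 + a2 = 5, and the others follow.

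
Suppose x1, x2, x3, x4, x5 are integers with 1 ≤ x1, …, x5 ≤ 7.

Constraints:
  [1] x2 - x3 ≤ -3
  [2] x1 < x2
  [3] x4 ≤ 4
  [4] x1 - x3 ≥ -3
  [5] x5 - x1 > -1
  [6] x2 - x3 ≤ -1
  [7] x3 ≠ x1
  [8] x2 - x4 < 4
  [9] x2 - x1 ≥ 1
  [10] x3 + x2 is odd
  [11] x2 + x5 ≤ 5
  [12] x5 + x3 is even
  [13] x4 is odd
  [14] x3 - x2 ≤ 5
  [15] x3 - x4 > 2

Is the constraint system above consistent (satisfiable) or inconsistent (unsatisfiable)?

Constraints 1, 4, and 9 give x3 − x2 ≥ 3, x2 − x1 ≥ 1, x1 − x3 ≥ -3.
Adding all 3 inequalities: the left sides telescope to 0, and the right sides sum to 3 + 1 + (-3) = 1. So 0 ≥ 1, which is false.

Unsatisfiable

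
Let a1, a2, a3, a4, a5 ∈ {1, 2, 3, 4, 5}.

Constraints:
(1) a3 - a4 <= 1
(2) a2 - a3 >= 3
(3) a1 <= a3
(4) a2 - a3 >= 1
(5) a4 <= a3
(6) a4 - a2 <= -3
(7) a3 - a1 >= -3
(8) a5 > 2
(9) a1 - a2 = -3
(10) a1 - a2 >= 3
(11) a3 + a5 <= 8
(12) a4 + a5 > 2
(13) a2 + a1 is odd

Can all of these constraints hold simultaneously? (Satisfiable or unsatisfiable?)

Unsatisfiable

Constraints 1, 6, 7, and 10 give a4 − a3 ≥ -1, a3 − a1 ≥ -3, a1 − a2 ≥ 3, a2 − a4 ≥ 3.
Adding all 4 inequalities: the left sides telescope to 0, and the right sides sum to (-1) + (-3) + 3 + 3 = 2. So 0 ≥ 2, which is false.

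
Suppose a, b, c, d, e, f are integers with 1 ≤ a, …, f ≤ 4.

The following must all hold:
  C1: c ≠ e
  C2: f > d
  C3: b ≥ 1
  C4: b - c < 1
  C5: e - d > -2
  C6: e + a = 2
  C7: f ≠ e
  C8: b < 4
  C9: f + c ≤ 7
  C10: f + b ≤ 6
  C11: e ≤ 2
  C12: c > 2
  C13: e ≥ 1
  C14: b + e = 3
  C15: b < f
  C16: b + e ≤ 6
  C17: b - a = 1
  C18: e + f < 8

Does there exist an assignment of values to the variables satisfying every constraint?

The assignment a = 1, b = 2, c = 3, d = 2, e = 1, f = 4 works:
  constraint 4 holds since b - c = -1.
  constraint 5 holds since e - d = -1.
  constraint 6 holds since e + a = 2.
The rest check out directly.

Satisfiable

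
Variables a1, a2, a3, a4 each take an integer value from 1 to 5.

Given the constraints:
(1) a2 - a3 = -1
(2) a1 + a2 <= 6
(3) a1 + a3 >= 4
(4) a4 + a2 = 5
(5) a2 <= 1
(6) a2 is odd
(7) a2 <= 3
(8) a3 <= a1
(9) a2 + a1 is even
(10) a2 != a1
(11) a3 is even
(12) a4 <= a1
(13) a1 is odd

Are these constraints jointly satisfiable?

Satisfiable

Take a1 = 5, a2 = 1, a3 = 2, a4 = 4. Then constraint 1: a2 - a3 = -1; constraint 2: a1 + a2 = 6, and every other listed constraint is also met.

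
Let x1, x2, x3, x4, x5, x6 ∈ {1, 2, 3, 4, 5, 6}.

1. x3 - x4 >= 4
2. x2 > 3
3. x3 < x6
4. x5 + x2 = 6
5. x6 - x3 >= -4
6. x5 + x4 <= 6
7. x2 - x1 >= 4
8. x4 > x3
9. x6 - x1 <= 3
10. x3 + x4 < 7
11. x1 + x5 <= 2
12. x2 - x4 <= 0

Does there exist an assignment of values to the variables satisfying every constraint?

Constraints 1, 5, 7, 9, and 12 give x2 − x1 ≥ 4, x1 − x6 ≥ -3, x6 − x3 ≥ -4, x3 − x4 ≥ 4, x4 − x2 ≥ 0.
Adding all 5 inequalities: the left sides telescope to 0, and the right sides sum to 4 + (-3) + (-4) + 4 + 0 = 1. So 0 ≥ 1, which is false.

Unsatisfiable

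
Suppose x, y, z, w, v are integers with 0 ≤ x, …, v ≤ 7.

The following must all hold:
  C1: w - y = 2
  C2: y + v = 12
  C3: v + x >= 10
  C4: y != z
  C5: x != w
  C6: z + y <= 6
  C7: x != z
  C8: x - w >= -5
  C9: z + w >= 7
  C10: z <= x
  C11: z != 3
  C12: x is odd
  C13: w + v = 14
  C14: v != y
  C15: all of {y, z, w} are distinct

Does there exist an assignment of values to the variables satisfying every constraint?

Take x = 5, y = 5, z = 1, w = 7, v = 7. Then constraint 1: w - y = 2; constraint 2: y + v = 12; constraint 3: v + x = 12, and every other listed constraint is also met.

Satisfiable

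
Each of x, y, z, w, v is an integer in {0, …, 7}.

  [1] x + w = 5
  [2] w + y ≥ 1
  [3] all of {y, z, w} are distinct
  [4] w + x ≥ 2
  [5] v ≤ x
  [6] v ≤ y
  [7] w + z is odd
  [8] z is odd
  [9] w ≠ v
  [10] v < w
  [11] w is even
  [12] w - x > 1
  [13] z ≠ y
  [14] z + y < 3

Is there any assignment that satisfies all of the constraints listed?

Satisfiable

Setting (x, y, z, w, v) = (1, 0, 1, 4, 0) satisfies everything: constraint 1: x + w = 5; constraint 2: w + y = 4, and the others follow.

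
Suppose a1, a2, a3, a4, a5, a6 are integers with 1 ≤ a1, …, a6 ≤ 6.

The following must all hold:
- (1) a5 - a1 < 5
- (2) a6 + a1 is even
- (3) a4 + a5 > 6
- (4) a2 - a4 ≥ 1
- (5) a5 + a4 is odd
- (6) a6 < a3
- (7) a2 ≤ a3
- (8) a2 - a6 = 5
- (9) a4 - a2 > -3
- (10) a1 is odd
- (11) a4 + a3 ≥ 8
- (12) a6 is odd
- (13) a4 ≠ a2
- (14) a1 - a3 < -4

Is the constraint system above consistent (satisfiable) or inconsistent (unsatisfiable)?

One satisfying assignment is a1 = 1, a2 = 6, a3 = 6, a4 = 4, a5 = 3, a6 = 1.
For the less obvious constraints — constraint 1: a5 - a1 = 2; constraint 3: a4 + a5 = 7; constraint 4: a2 - a4 = 2 — and the others hold by inspection.

Satisfiable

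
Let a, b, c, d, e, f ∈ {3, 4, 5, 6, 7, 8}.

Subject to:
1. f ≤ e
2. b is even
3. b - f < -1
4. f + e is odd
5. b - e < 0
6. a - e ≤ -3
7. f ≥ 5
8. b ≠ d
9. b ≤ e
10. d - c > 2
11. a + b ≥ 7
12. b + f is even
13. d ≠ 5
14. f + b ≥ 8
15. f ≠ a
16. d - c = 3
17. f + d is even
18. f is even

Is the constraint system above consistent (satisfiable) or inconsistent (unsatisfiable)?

The assignment a = 3, b = 4, c = 3, d = 6, e = 7, f = 6 works:
  constraint 3 holds since b - f = -2.
  constraint 5 holds since b - e = -3.
  constraint 6 holds since a - e = -4.
The rest check out directly.

Satisfiable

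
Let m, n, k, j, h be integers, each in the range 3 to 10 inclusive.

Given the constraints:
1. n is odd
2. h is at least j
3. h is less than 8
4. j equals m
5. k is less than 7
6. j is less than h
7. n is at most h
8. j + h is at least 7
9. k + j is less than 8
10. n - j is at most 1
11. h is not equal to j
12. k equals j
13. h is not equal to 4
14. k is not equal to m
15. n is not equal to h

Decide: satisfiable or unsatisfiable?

From constraints 4 and 12, k = j = m, so k = m. But constraint 14 says k ≠ m. Contradiction.

Unsatisfiable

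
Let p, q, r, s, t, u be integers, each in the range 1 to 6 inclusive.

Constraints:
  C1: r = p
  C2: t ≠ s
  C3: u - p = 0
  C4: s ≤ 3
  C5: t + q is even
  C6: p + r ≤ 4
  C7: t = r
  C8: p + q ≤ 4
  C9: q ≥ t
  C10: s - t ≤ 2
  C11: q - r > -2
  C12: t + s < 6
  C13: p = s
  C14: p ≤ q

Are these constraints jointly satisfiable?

Unsatisfiable

From constraints 1, 7, and 13, t = r = p = s, so t = s. But constraint 2 says t ≠ s. Contradiction.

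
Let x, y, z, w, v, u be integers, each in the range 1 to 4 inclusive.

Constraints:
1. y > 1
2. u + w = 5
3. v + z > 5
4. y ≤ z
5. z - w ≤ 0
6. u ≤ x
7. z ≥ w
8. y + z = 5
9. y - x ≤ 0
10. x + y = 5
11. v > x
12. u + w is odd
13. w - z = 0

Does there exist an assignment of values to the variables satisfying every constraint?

Satisfiable

One satisfying assignment is x = 3, y = 2, z = 3, w = 3, v = 4, u = 2.
For the less obvious constraints — constraint 2: u + w = 5; constraint 3: v + z = 7; constraint 5: z - w = 0 — and the others hold by inspection.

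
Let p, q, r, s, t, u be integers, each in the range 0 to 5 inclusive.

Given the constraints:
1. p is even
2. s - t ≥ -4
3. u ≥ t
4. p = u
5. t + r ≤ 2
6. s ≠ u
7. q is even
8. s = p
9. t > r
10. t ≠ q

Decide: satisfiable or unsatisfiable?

Unsatisfiable

From constraints 4 and 8, s = p = u, so s = u. But constraint 6 says s ≠ u. Contradiction.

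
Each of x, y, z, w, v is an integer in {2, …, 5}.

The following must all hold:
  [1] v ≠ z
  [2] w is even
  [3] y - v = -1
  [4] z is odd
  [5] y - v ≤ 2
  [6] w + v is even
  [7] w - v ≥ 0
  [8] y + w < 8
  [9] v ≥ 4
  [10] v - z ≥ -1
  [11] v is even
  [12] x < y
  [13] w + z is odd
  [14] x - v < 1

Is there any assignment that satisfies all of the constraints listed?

Satisfiable

Setting (x, y, z, w, v) = (2, 3, 5, 4, 4) satisfies everything: constraint 3: y - v = -1; constraint 5: y - v = -1, and the others follow.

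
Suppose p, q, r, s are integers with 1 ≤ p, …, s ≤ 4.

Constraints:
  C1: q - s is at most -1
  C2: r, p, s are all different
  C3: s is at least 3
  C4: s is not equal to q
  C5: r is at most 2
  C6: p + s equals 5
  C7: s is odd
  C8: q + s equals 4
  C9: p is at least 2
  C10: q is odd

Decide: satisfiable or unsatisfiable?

Setting (p, q, r, s) = (2, 1, 1, 3) satisfies everything: constraint 1: q - s = -2; constraint 6: p + s = 5, and the others follow.

Satisfiable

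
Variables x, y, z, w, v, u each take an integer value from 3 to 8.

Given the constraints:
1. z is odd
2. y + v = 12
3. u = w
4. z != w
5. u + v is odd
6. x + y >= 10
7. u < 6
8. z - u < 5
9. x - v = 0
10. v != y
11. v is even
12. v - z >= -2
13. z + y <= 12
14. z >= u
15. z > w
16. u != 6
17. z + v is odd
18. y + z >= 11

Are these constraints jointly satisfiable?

Satisfiable

Setting (x, y, z, w, v, u) = (8, 4, 7, 3, 8, 3) satisfies everything: constraint 2: y + v = 12; constraint 6: x + y = 12; constraint 8: z - u = 4, and the others follow.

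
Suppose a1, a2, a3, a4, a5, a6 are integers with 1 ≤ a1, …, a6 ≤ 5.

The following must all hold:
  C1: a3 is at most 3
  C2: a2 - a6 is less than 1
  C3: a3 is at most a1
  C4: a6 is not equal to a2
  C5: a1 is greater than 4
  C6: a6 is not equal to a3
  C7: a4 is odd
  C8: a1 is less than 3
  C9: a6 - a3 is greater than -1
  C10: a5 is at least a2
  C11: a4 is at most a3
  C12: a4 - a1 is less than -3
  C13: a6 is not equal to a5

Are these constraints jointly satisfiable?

From constraint 5: a1 ≥ 5. From constraint 8: a1 ≤ 2. But 2 < 5, so no value of a1 works.

Unsatisfiable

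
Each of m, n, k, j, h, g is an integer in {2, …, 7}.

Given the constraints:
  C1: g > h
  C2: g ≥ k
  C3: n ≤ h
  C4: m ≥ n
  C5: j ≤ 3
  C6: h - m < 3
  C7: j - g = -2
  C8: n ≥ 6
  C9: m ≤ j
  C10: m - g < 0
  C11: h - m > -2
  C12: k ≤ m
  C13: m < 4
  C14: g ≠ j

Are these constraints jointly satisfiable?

Unsatisfiable

From constraints 4 and 8: m ≥ n and n ≥ 6, so m ≥ 6. From constraints 5 and 9: m ≤ j and j ≤ 3, so m ≤ 3. But 3 < 6, so no value of m works.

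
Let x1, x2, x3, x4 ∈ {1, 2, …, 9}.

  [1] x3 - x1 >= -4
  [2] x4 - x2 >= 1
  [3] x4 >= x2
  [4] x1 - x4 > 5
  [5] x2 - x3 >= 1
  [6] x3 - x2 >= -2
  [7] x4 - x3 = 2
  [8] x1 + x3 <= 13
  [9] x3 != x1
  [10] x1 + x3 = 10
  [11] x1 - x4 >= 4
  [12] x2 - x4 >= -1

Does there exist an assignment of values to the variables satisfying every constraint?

Unsatisfiable

Constraints 1, 2, 5, and 11 give x1 − x4 ≥ 4, x4 − x2 ≥ 1, x2 − x3 ≥ 1, x3 − x1 ≥ -4.
Adding all 4 inequalities: the left sides telescope to 0, and the right sides sum to 4 + 1 + 1 + (-4) = 2. So 0 ≥ 2, which is false.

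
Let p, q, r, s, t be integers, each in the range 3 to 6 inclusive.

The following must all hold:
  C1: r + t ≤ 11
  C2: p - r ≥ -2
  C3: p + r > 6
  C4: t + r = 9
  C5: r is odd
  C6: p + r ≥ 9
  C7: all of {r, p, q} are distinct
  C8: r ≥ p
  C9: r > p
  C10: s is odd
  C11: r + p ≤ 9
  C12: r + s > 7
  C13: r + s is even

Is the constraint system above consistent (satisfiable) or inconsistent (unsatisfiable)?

Satisfiable

Setting (p, q, r, s, t) = (4, 6, 5, 3, 4) satisfies everything: constraint 1: r + t = 9; constraint 2: p - r = -1, and the others follow.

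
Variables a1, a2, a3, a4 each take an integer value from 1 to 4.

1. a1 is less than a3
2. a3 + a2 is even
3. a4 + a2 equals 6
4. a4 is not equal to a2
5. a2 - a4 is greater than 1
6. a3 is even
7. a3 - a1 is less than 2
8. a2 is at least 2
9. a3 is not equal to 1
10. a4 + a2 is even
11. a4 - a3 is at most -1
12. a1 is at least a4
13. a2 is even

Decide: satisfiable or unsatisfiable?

Satisfiable

One satisfying assignment is a1 = 3, a2 = 4, a3 = 4, a4 = 2.
For the less obvious constraints — constraint 3: a4 + a2 = 6; constraint 5: a2 - a4 = 2 — and the others hold by inspection.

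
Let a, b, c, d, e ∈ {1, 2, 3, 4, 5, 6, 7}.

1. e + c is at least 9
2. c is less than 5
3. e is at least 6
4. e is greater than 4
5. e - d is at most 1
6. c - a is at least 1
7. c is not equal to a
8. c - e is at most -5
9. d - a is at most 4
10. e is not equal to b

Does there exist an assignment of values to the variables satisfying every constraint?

Unsatisfiable

Constraints 5, 6, 8, and 9 give e − c ≥ 5, c − a ≥ 1, a − d ≥ -4, d − e ≥ -1.
Adding all 4 inequalities: the left sides telescope to 0, and the right sides sum to 5 + 1 + (-4) + (-1) = 1. So 0 ≥ 1, which is false.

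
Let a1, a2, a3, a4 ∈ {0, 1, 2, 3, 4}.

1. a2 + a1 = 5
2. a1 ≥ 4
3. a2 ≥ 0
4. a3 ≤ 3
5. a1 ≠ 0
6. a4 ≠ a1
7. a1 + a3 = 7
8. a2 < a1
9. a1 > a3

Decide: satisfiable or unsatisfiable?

Satisfiable

Setting (a1, a2, a3, a4) = (4, 1, 3, 0) satisfies everything: constraint 1: a2 + a1 = 5; constraint 7: a1 + a3 = 7, and the others follow.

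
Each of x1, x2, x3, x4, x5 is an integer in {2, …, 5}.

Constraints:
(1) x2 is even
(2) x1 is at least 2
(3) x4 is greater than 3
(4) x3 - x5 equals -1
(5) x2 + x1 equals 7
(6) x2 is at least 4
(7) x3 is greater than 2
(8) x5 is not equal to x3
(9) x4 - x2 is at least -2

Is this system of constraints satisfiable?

Setting (x1, x2, x3, x4, x5) = (3, 4, 3, 5, 4) satisfies everything: constraint 4: x3 - x5 = -1; constraint 5: x2 + x1 = 7; constraint 9: x4 - x2 = 1, and the others follow.

Satisfiable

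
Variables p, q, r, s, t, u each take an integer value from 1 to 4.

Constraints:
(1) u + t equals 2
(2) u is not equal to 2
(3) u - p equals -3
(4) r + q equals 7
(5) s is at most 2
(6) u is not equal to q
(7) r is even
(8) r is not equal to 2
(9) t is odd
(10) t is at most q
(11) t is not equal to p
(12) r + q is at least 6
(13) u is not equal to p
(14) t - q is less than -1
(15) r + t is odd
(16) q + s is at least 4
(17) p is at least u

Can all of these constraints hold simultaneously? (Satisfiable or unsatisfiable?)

One satisfying assignment is p = 4, q = 3, r = 4, s = 2, t = 1, u = 1.
For the less obvious constraints — constraint 1: u + t = 2; constraint 3: u - p = -3 — and the others hold by inspection.

Satisfiable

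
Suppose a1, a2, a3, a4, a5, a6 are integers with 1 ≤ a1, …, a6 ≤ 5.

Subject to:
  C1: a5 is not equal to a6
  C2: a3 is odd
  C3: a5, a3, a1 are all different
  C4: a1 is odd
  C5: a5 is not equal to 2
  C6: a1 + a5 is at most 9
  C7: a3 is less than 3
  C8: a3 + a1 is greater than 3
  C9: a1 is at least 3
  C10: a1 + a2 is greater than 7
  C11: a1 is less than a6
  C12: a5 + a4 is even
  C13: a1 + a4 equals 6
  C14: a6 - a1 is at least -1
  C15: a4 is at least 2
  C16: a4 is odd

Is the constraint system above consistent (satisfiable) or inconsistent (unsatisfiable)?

The assignment a1 = 3, a2 = 5, a3 = 1, a4 = 3, a5 = 5, a6 = 4 works:
  constraint 6 holds since a1 + a5 = 8.
  constraint 8 holds since a3 + a1 = 4.
The rest check out directly.

Satisfiable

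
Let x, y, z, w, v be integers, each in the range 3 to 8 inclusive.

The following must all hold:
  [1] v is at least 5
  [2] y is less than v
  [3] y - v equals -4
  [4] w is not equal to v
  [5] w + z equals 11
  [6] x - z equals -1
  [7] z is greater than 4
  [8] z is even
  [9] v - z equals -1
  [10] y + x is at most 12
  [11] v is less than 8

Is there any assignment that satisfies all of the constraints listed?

Satisfiable

The assignment x = 7, y = 3, z = 8, w = 3, v = 7 works:
  constraint 3 holds since y - v = -4.
  constraint 5 holds since w + z = 11.
  constraint 6 holds since x - z = -1.
The rest check out directly.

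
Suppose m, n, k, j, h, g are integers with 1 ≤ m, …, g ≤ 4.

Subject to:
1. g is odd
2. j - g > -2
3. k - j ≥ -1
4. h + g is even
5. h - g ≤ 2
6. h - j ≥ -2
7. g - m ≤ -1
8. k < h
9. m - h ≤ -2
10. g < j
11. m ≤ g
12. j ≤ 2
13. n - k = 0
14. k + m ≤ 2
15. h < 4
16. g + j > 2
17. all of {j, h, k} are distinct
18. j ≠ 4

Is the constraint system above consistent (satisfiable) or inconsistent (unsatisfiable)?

Unsatisfiable

Constraints 5, 7, and 9 give m − g ≥ 1, g − h ≥ -2, h − m ≥ 2.
Adding all 3 inequalities: the left sides telescope to 0, and the right sides sum to 1 + (-2) + 2 = 1. So 0 ≥ 1, which is false.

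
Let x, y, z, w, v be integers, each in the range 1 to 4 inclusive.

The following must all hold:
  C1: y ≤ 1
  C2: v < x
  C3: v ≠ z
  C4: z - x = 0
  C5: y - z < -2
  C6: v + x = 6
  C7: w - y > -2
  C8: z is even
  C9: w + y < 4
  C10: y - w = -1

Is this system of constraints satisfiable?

Satisfiable

Take x = 4, y = 1, z = 4, w = 2, v = 2. Then constraint 4: z - x = 0; constraint 5: y - z = -3, and every other listed constraint is also met.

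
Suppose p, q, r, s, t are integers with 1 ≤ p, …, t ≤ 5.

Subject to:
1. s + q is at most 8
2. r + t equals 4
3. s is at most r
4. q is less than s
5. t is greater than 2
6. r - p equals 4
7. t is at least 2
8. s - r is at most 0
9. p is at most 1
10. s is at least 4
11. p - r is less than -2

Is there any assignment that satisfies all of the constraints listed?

Unsatisfiable

From constraints 3 and 10: r ≥ s ≥ 4. From constraint 7: t ≥ 2. Hence r + t ≥ 6. But constraint 2 requires r + t = 4, and 4 < 6. Contradiction.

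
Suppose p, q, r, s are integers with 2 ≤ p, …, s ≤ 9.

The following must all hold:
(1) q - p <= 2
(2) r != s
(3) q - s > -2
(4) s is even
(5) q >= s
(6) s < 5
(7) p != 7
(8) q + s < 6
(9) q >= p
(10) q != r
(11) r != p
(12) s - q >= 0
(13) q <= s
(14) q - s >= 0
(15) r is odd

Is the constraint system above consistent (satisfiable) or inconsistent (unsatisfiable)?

Try p = 2, q = 2, r = 5, s = 2.
Check constraint 1: q - p = 0; constraint 3: q - s = 0; constraint 8: q + s = 4. The remaining constraints are straightforward to verify.

Satisfiable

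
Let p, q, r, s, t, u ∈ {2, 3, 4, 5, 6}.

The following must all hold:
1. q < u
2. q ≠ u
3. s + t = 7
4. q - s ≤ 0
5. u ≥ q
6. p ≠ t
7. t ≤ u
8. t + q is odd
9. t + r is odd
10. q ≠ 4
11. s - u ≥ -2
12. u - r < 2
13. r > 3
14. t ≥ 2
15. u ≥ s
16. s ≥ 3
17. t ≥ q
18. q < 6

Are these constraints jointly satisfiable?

Satisfiable

Setting (p, q, r, s, t, u) = (4, 2, 4, 4, 3, 4) satisfies everything: constraint 3: s + t = 7; constraint 4: q - s = -2, and the others follow.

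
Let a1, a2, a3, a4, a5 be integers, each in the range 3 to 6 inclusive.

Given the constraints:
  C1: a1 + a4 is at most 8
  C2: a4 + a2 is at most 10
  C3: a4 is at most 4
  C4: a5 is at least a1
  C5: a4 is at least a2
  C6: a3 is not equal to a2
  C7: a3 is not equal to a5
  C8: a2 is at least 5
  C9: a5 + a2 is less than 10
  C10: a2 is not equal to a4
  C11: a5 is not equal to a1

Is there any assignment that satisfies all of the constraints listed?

From constraint 8: a2 ≥ 5. From constraints 3 and 5: a2 ≤ a4 and a4 ≤ 4, so a2 ≤ 4. But 4 < 5, so no value of a2 works.

Unsatisfiable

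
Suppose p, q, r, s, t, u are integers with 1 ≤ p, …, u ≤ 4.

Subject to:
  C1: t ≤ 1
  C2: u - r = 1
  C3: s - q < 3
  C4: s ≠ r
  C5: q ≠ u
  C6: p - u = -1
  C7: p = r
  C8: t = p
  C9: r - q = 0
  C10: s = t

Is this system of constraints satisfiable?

From constraints 7, 8, and 10, s = t = p = r, so s = r. But constraint 4 says s ≠ r. Contradiction.

Unsatisfiable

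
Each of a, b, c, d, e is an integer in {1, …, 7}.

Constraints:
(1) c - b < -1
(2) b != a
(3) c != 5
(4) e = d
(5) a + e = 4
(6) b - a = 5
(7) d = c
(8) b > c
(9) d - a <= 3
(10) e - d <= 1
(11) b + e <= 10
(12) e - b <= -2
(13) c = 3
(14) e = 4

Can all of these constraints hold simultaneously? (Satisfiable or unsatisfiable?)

Unsatisfiable

Constraint 14 fixes e = 4 and constraint 13 fixes c = 3. Constraints 4 and 7 give e = d = c, so e = c. But 4 ≠ 3 — contradiction.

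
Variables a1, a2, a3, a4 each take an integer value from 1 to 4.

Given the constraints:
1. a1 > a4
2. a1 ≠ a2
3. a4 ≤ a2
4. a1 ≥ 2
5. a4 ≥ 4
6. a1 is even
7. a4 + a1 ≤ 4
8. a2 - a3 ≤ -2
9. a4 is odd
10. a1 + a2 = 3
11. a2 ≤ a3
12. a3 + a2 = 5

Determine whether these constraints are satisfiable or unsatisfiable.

Unsatisfiable

From constraint 5: a4 ≥ 4. From constraint 4: a1 ≥ 2. Hence a4 + a1 ≥ 6. But constraint 7 requires a4 + a1 ≤ 4, and 4 < 6. Contradiction.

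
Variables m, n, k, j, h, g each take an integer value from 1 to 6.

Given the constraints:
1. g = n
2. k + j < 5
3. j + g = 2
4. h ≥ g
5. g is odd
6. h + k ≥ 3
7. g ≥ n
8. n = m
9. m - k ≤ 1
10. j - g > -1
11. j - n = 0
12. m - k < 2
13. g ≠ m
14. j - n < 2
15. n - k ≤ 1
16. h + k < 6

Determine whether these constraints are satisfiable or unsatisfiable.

Unsatisfiable

From constraints 1 and 8, g = n = m, so g = m. But constraint 13 says g ≠ m. Contradiction.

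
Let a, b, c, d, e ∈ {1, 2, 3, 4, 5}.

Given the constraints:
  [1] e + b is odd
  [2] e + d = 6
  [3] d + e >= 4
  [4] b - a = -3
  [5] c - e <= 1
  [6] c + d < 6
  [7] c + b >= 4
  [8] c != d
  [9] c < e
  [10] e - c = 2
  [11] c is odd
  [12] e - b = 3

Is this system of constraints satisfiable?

One satisfying assignment is a = 5, b = 2, c = 3, d = 1, e = 5.
For the less obvious constraints — constraint 2: e + d = 6; constraint 3: d + e = 6 — and the others hold by inspection.

Satisfiable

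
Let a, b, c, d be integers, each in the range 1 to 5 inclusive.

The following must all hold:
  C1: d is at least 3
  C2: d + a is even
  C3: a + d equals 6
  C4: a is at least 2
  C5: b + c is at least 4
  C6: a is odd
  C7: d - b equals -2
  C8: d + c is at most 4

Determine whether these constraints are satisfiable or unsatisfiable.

Setting (a, b, c, d) = (3, 5, 1, 3) satisfies everything: constraint 3: a + d = 6; constraint 5: b + c = 6; constraint 7: d - b = -2, and the others follow.

Satisfiable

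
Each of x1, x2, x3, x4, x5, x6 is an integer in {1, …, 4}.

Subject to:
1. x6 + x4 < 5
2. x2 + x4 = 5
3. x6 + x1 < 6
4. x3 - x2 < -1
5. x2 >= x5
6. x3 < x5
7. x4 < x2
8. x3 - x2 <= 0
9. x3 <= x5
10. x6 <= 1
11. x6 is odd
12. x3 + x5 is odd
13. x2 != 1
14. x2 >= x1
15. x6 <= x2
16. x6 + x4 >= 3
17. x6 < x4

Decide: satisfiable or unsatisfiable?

One satisfying assignment is x1 = 3, x2 = 3, x3 = 1, x4 = 2, x5 = 2, x6 = 1.
For the less obvious constraints — constraint 1: x6 + x4 = 3; constraint 2: x2 + x4 = 5; constraint 3: x6 + x1 = 4 — and the others hold by inspection.

Satisfiable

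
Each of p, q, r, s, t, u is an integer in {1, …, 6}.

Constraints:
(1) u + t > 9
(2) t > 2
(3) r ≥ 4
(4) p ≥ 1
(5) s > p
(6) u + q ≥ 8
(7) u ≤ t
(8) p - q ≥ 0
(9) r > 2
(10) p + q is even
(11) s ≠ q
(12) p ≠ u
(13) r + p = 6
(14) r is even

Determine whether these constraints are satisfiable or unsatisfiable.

Satisfiable

Setting (p, q, r, s, t, u) = (2, 2, 4, 3, 6, 6) satisfies everything: constraint 1: u + t = 12; constraint 6: u + q = 8; constraint 8: p - q = 0, and the others follow.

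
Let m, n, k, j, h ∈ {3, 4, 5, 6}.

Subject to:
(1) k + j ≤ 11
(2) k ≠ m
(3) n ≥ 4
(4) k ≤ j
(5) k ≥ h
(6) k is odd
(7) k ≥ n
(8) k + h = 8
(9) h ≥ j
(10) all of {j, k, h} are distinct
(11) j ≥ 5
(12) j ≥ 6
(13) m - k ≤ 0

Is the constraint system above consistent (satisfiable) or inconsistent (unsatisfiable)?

Unsatisfiable

From constraints 3 and 7: k ≥ n ≥ 4. From constraints 9 and 12: h ≥ j ≥ 6. Hence k + h ≥ 10. But constraint 8 requires k + h = 8, and 8 < 10. Contradiction.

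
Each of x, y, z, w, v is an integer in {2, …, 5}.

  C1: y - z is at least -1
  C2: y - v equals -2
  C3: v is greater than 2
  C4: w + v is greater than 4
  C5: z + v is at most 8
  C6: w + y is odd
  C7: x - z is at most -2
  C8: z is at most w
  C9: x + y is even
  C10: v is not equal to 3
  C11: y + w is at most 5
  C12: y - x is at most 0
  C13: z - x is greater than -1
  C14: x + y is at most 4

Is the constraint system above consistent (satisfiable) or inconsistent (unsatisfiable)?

Unsatisfiable

Constraints 1, 7, and 12 give x − y ≥ 0, y − z ≥ -1, z − x ≥ 2.
Adding all 3 inequalities: the left sides telescope to 0, and the right sides sum to 0 + (-1) + 2 = 1. So 0 ≥ 1, which is false.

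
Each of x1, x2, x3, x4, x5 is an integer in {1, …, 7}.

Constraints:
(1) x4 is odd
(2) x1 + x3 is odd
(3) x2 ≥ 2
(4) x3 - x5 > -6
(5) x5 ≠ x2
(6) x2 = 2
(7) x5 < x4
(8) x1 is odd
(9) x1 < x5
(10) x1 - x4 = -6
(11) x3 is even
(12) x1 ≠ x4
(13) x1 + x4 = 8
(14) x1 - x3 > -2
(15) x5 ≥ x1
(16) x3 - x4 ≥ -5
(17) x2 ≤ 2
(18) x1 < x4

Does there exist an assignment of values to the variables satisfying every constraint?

Satisfiable

One satisfying assignment is x1 = 1, x2 = 2, x3 = 2, x4 = 7, x5 = 5.
For the less obvious constraints — constraint 4: x3 - x5 = -3; constraint 10: x1 - x4 = -6 — and the others hold by inspection.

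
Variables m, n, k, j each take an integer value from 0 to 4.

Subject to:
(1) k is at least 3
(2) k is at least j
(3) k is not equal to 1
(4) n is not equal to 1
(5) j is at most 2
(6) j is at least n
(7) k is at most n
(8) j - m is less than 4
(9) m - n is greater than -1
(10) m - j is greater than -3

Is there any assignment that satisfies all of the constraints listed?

Unsatisfiable

From constraints 1 and 7: n ≥ k and k ≥ 3, so n ≥ 3. From constraints 5 and 6: n ≤ j and j ≤ 2, so n ≤ 2. But 2 < 3, so no value of n works.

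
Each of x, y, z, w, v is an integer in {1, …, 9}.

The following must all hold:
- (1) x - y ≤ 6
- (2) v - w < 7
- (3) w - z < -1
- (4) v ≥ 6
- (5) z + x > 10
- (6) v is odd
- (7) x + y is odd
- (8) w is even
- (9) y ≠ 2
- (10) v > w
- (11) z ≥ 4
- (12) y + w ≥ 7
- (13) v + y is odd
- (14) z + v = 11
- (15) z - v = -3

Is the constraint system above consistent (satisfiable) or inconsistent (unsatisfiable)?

Satisfiable

Take x = 9, y = 6, z = 4, w = 2, v = 7. Then constraint 1: x - y = 3; constraint 2: v - w = 5, and every other listed constraint is also met.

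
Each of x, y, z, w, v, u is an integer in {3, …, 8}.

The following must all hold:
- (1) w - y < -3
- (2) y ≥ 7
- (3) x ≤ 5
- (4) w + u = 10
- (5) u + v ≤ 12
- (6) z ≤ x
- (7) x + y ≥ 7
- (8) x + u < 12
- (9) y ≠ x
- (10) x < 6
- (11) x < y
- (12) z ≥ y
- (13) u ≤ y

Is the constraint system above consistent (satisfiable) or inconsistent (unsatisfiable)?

Unsatisfiable

From constraints 2 and 12: z ≥ y and y ≥ 7, so z ≥ 7. From constraints 3 and 6: z ≤ x and x ≤ 5, so z ≤ 5. But 5 < 7, so no value of z works.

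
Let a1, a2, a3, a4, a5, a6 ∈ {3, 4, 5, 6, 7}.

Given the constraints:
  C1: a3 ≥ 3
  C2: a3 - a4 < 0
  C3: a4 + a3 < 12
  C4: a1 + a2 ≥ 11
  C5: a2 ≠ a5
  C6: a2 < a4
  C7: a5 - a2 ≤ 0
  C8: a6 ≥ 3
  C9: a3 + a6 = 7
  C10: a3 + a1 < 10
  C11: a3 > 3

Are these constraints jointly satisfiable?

Setting (a1, a2, a3, a4, a5, a6) = (5, 6, 4, 7, 4, 3) satisfies everything: constraint 2: a3 - a4 = -3; constraint 3: a4 + a3 = 11, and the others follow.

Satisfiable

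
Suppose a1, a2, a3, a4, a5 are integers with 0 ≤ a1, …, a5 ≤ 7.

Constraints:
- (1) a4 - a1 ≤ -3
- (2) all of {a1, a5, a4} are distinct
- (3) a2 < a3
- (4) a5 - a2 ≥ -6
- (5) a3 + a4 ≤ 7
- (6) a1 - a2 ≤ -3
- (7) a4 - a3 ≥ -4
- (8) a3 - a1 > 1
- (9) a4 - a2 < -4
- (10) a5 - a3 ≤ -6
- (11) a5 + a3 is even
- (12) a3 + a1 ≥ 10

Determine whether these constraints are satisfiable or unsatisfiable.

Unsatisfiable

Constraints 1, 4, 6, 7, and 10 give a3 − a5 ≥ 6, a5 − a2 ≥ -6, a2 − a1 ≥ 3, a1 − a4 ≥ 3, a4 − a3 ≥ -4.
Adding all 5 inequalities: the left sides telescope to 0, and the right sides sum to 6 + (-6) + 3 + 3 + (-4) = 2. So 0 ≥ 2, which is false.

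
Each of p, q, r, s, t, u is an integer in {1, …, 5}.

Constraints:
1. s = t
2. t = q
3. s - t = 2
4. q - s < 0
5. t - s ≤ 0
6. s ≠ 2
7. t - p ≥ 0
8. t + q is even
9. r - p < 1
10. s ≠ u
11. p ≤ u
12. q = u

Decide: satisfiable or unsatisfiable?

From constraints 1, 2, and 12, s = t = q = u, so s = u. But constraint 10 says s ≠ u. Contradiction.

Unsatisfiable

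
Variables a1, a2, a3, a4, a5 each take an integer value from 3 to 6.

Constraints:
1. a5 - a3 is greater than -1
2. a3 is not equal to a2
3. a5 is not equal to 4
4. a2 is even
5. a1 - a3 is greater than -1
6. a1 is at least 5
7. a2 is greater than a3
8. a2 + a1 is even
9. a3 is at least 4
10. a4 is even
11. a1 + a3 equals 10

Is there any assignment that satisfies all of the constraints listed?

Take a1 = 6, a2 = 6, a3 = 4, a4 = 6, a5 = 6. Then constraint 1: a5 - a3 = 2; constraint 5: a1 - a3 = 2; constraint 11: a1 + a3 = 10, and every other listed constraint is also met.

Satisfiable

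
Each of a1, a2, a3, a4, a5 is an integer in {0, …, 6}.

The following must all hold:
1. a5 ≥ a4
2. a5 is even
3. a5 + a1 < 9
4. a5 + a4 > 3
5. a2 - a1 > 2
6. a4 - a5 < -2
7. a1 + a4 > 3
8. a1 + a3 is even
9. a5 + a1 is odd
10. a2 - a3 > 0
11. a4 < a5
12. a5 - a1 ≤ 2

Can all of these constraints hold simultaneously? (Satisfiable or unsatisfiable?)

Take a1 = 3, a2 = 6, a3 = 5, a4 = 1, a5 = 4. Then constraint 3: a5 + a1 = 7; constraint 4: a5 + a4 = 5; constraint 5: a2 - a1 = 3, and every other listed constraint is also met.

Satisfiable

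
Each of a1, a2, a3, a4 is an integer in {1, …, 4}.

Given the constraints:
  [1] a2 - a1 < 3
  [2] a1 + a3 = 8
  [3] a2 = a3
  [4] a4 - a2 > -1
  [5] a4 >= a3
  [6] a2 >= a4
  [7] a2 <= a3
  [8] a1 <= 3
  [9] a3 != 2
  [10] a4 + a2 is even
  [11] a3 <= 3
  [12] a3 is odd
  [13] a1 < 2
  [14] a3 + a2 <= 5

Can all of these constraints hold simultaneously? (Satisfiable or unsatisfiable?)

Unsatisfiable

From constraint 8: a1 ≤ 3. From constraint 11: a3 ≤ 3. Hence a1 + a3 ≤ 6. But constraint 2 requires a1 + a3 = 8, and 8 > 6. Contradiction.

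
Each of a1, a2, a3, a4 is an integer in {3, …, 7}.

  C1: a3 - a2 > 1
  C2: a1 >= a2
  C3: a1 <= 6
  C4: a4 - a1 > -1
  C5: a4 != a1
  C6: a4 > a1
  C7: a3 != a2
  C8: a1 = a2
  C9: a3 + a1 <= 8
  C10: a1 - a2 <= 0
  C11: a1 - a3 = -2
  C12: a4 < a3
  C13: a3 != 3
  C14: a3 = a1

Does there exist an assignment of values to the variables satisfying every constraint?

Unsatisfiable

From constraints 8 and 14, a3 = a1 = a2, so a3 = a2. But constraint 7 says a3 ≠ a2. Contradiction.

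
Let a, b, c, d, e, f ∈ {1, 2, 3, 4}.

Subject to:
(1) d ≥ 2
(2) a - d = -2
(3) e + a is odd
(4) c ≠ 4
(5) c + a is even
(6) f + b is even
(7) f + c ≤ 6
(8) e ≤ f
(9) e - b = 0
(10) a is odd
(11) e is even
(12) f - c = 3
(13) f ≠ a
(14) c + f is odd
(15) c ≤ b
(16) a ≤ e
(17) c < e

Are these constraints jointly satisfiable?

Satisfiable

Setting (a, b, c, d, e, f) = (1, 4, 1, 3, 4, 4) satisfies everything: constraint 2: a - d = -2; constraint 7: f + c = 5; constraint 9: e - b = 0, and the others follow.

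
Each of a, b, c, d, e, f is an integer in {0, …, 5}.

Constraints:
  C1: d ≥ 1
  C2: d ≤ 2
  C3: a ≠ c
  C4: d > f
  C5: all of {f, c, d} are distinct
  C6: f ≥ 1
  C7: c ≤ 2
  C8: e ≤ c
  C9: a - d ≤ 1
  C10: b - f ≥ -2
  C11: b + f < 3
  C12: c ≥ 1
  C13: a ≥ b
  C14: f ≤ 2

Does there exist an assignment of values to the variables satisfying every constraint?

Unsatisfiable

Constraints 1, 2, 6, 7, 12, and 14 confine each of f, c, d to the 2 values {1, 2}.
Constraint 5 requires all 3 of them to be distinct, but only 2 values are available — impossible by the pigeonhole principle.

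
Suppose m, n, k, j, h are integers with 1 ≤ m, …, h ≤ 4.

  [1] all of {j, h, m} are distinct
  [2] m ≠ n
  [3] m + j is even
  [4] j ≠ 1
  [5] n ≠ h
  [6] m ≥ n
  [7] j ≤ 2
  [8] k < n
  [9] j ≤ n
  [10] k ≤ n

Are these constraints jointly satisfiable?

Satisfiable

Take m = 4, n = 2, k = 1, j = 2, h = 3. Then constraint 1: values 2, 3, 4 are distinct; constraint 3: m + j = 6 is even, and every other listed constraint is also met.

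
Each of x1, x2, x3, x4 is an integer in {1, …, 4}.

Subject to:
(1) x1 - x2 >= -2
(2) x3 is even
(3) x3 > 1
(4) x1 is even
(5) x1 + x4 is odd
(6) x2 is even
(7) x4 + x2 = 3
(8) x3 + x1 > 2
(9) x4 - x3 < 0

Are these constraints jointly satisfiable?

Try x1 = 2, x2 = 2, x3 = 2, x4 = 1.
Check constraint 1: x1 - x2 = 0; constraint 7: x4 + x2 = 3; constraint 8: x3 + x1 = 4. The remaining constraints are straightforward to verify.

Satisfiable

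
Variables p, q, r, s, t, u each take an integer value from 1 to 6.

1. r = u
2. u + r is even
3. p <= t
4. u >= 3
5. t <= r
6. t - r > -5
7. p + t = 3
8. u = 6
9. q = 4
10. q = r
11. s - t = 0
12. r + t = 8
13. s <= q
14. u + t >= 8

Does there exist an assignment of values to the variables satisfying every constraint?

Constraint 9 fixes q = 4 and constraint 8 fixes u = 6. Constraints 1 and 10 give q = r = u, so q = u. But 4 ≠ 6 — contradiction.

Unsatisfiable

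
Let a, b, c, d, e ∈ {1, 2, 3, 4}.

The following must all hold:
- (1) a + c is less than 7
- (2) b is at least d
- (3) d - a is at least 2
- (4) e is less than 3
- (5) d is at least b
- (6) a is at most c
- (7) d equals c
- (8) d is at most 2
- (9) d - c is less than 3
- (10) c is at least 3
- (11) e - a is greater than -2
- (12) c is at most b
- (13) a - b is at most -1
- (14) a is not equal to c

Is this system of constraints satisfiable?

From constraints 10 and 12: b ≥ c and c ≥ 3, so b ≥ 3. From constraints 5 and 8: b ≤ d and d ≤ 2, so b ≤ 2. But 2 < 3, so no value of b works.

Unsatisfiable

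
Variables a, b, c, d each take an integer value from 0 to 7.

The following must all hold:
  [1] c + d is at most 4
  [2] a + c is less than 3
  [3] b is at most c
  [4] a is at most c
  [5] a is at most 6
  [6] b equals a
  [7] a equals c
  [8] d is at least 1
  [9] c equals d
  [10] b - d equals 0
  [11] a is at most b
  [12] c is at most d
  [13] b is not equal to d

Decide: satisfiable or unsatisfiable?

Unsatisfiable

From constraints 6, 7, and 9, b = a = c = d, so b = d. But constraint 13 says b ≠ d. Contradiction.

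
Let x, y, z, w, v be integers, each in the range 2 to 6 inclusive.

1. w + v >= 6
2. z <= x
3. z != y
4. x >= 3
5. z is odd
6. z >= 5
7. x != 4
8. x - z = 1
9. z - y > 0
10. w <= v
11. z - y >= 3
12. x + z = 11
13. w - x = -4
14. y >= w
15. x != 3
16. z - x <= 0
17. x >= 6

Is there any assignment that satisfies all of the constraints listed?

Take x = 6, y = 2, z = 5, w = 2, v = 5. Then constraint 1: w + v = 7; constraint 8: x - z = 1; constraint 9: z - y = 3, and every other listed constraint is also met.

Satisfiable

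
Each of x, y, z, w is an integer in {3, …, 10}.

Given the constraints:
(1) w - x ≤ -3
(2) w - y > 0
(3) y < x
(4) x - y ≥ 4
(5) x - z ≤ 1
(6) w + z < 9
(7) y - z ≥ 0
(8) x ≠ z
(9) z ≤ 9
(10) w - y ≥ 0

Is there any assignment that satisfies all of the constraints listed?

Unsatisfiable

Constraints 1, 5, 7, and 10 give y − z ≥ 0, z − x ≥ -1, x − w ≥ 3, w − y ≥ 0.
Adding all 4 inequalities: the left sides telescope to 0, and the right sides sum to 0 + (-1) + 3 + 0 = 2. So 0 ≥ 2, which is false.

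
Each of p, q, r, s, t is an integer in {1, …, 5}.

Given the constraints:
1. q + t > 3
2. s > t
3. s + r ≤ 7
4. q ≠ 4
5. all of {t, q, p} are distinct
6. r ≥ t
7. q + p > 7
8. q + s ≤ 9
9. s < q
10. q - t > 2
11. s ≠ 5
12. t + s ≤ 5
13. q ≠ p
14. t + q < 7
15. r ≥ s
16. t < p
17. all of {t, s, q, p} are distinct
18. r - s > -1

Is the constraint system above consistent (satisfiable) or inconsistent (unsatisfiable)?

Satisfiable

Take p = 4, q = 5, r = 3, s = 2, t = 1. Then constraint 1: q + t = 6; constraint 3: s + r = 5, and every other listed constraint is also met.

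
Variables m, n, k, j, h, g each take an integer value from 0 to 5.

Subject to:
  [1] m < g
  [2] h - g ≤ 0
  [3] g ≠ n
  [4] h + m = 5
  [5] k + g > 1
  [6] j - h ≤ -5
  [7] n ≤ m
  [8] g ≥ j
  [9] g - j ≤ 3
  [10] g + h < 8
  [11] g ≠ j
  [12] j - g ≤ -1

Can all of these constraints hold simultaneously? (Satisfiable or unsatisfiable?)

Unsatisfiable

Constraints 2, 6, and 9 give j − g ≥ -3, g − h ≥ 0, h − j ≥ 5.
Adding all 3 inequalities: the left sides telescope to 0, and the right sides sum to (-3) + 0 + 5 = 2. So 0 ≥ 2, which is false.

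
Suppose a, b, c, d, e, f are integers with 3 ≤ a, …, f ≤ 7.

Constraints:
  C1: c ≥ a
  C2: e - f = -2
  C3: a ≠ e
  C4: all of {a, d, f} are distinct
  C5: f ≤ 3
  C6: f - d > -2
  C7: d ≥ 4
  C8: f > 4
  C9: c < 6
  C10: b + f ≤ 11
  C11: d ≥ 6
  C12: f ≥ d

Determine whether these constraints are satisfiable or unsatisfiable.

Unsatisfiable

From constraint 11: d ≥ 6. From constraints 5 and 12: d ≤ f and f ≤ 3, so d ≤ 3. But 3 < 6, so no value of d works.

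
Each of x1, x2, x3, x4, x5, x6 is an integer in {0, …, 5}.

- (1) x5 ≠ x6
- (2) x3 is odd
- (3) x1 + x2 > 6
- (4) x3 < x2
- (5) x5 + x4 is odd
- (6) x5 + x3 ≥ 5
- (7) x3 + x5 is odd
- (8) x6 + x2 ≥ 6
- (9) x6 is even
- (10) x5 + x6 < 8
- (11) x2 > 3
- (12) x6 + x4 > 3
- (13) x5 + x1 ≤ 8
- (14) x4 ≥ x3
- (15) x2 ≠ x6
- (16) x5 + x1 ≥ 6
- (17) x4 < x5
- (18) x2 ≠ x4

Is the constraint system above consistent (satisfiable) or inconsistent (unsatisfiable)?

One satisfying assignment is x1 = 3, x2 = 5, x3 = 3, x4 = 3, x5 = 4, x6 = 2.
For the less obvious constraints — constraint 3: x1 + x2 = 8; constraint 6: x5 + x3 = 7; constraint 8: x6 + x2 = 7 — and the others hold by inspection.

Satisfiable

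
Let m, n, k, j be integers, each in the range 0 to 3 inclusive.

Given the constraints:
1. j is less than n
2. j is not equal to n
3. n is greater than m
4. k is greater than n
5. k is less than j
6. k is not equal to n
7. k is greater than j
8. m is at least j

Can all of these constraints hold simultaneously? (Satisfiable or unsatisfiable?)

Unsatisfiable

Constraints 3, 4, 5, and 8 give k < j, j ≤ m, m < n, n < k. Chaining: k < j ≤ m < n < k, which forces k < k — impossible.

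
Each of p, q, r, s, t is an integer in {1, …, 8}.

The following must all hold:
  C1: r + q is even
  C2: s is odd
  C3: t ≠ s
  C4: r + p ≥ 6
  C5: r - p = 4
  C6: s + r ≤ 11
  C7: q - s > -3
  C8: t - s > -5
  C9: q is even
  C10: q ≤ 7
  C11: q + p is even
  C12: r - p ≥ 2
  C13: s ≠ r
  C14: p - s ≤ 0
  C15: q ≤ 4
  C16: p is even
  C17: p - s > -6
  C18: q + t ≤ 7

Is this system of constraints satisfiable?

Satisfiable

Take p = 2, q = 4, r = 6, s = 5, t = 1. Then constraint 4: r + p = 8; constraint 5: r - p = 4, and every other listed constraint is also met.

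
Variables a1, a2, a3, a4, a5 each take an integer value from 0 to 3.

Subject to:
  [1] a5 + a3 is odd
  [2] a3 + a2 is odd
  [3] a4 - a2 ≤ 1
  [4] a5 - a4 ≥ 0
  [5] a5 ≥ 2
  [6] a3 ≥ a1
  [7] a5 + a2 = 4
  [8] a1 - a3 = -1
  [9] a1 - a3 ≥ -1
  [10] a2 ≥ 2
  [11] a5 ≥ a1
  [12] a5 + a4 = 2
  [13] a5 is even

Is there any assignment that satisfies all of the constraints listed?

Setting (a1, a2, a3, a4, a5) = (2, 2, 3, 0, 2) satisfies everything: constraint 3: a4 - a2 = -2; constraint 4: a5 - a4 = 2; constraint 7: a5 + a2 = 4, and the others follow.

Satisfiable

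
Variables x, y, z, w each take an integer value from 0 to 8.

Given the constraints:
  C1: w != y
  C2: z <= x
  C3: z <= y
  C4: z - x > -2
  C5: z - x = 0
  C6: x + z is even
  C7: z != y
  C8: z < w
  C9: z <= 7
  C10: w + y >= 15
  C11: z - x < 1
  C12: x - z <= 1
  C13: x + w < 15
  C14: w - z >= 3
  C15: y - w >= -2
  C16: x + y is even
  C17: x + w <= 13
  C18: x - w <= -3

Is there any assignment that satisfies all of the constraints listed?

Setting (x, y, z, w) = (5, 7, 5, 8) satisfies everything: constraint 4: z - x = 0; constraint 5: z - x = 0; constraint 10: w + y = 15, and the others follow.

Satisfiable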